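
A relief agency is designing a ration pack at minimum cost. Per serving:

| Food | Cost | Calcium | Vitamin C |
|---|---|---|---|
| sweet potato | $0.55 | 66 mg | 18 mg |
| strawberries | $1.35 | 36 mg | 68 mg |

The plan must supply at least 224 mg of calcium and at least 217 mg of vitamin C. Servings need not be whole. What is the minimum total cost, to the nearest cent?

$4.68

Compare the cost at each extreme point of the feasible region.
sweet potato only: max(224/66, 217/18) = 12.06 servings → $6.63.
strawberries only: max(224/36, 217/68) = 6.222 servings → $8.40.
sweet potato + strawberries with both tight: 1.932 servings and 2.68 servings → $4.68.
So the least-cost plan costs $4.68.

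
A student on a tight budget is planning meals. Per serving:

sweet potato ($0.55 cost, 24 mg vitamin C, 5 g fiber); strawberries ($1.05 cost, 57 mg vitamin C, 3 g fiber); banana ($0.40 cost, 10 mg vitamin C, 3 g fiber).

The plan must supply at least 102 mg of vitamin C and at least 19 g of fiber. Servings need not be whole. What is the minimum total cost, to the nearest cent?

$2.27

sweet potato only: max(102/24, 19/5) = 4.25 servings → $2.34.
strawberries only: max(102/57, 19/3) = 6.333 servings → $6.65.
banana only: max(102/10, 19/3) = 10.2 servings → $4.08.
sweet potato + strawberries with both tight: 3.648 servings and 0.2535 servings → $2.27.
sweet potato + banana: intersection lies outside the first quadrant.
strawberries + banana with both tight: 0.8227 servings and 5.511 servings → $3.07.
So the least-cost plan costs $2.27.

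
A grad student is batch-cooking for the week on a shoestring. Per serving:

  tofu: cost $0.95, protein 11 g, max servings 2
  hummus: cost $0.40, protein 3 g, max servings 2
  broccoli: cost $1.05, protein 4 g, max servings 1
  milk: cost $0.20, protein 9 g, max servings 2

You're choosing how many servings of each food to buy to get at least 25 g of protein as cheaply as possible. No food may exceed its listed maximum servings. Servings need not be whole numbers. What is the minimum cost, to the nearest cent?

Cost per g of protein: milk $0.0222, tofu $0.0864, hummus $0.1333, broccoli $0.2625.
Take 2 servings of milk: +18.0 g protein for $0.40 (total $0.40, still need 7.0 g).
Take 0.6364 servings of tofu: +7.0 g protein for $0.60 (total $1.00, still need 0.0 g).
Filling from the cheapest source first is optimal under one linear minimum: $1.00.

$1.00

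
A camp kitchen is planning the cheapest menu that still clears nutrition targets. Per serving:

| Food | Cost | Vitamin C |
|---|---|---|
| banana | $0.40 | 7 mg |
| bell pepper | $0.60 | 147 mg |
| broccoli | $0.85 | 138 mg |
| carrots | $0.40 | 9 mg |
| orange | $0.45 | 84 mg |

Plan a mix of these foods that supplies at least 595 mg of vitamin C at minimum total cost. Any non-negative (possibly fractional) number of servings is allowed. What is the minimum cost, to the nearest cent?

Cost per mg of vitamin C: bell pepper $0.0041, orange $0.0054, broccoli $0.0062, carrots $0.0444, banana $0.0571.
With no serving limits, use only bell pepper: 595 mg / 147 mg = 4.048 servings × $0.60 = $2.43.

$2.43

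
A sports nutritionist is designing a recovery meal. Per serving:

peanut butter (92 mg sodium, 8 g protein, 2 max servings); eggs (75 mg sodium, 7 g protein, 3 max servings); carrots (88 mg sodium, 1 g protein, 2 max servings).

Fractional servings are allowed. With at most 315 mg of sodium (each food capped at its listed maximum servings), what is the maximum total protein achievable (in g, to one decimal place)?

Protein per mg sodium: eggs 0.09333, peanut butter 0.08696, carrots 0.01136.
Take 3 servings of eggs: uses 225 mg sodium, +21.0 g protein (running total 21.0 g).
Take 0.9783 servings of peanut butter: uses 90 mg sodium, +7.8 g protein (running total 28.8 g).
Greedy by best ratio exhausts the sodium allowance optimally: 28.8 g.

28.8 g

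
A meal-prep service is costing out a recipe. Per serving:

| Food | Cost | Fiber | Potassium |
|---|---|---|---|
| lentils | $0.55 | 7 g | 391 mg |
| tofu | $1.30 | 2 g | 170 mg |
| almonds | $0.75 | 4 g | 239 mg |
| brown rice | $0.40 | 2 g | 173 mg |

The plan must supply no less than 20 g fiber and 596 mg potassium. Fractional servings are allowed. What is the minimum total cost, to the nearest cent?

$1.57

lentils only: max(20/7, 596/391) = 2.857 servings → $1.57.
tofu only: max(20/2, 596/170) = 10 servings → $13.00.
almonds only: max(20/4, 596/239) = 5 servings → $3.75.
brown rice only: max(20/2, 596/173) = 10 servings → $4.00.
lentils + tofu: the both-tight solution has a negative serving — not a feasible corner.
lentils + almonds: intersection lies outside the first quadrant.
lentils + brown rice with both targets exact would need a negative amount; discard.
tofu + almonds with both targets exact would need a negative amount; discard.
tofu + brown rice: intersection lies outside the first quadrant.
almonds + brown rice with both targets exact would need a negative amount; discard.
So the least-cost plan costs $1.57.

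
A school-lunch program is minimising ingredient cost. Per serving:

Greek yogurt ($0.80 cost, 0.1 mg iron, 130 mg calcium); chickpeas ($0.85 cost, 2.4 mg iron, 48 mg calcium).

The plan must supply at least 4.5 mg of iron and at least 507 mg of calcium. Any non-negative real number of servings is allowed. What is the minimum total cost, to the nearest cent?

Greek yogurt only: max(4.5/0.1, 507/130) = 45 servings → $36.00.
chickpeas only: max(4.5/2.4, 507/48) = 10.56 servings → $8.98.
Greek yogurt + chickpeas with both tight: 3.258 servings and 1.739 servings → $4.08.
So the least-cost plan costs $4.08.

$4.08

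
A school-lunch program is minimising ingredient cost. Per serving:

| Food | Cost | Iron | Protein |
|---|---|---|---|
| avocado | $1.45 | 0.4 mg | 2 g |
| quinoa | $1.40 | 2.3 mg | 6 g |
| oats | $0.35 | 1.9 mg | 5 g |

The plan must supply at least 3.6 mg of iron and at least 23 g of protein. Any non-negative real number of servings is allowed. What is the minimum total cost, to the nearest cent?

Compare the cost at each extreme point of the feasible region.
avocado only: max(3.6/0.4, 23/2) = 11.5 servings → $16.68.
quinoa only: max(3.6/2.3, 23/6) = 3.833 servings → $5.37.
oats only: max(3.6/1.9, 23/5) = 4.6 servings → $1.61.
avocado + quinoa: the both-tight solution has a negative serving — not a feasible corner.
avocado + oats: the both-tight solution has a negative serving — not a feasible corner.
quinoa + oats: the both-tight solution has a negative serving — not a feasible corner.
Cheapest feasible corner: $1.61.

$1.61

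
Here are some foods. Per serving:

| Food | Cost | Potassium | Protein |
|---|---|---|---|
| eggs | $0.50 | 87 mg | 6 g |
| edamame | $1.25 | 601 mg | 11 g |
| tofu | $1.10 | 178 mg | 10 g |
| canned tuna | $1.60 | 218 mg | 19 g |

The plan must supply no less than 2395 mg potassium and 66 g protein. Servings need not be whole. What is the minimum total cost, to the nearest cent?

$6.59

A basic optimal solution has at most two foods positive. Try each food alone and each pair with both targets met exactly.
eggs only: max(2395/87, 66/6) = 27.53 servings → $13.76.
edamame only: max(2395/601, 66/11) = 6 servings → $7.50.
tofu only: max(2395/178, 66/10) = 13.46 servings → $14.80.
canned tuna only: max(2395/218, 66/19) = 10.99 servings → $17.58.
eggs + edamame with both tight: 5.029 servings and 3.257 servings → $6.59.
eggs + tofu with both targets exact would need a negative amount; discard.
eggs + canned tuna: the both-tight solution has a negative serving — not a feasible corner.
edamame + tofu with both tight: 3.011 servings and 3.288 servings → $7.38.
edamame + canned tuna with both tight: 3.449 servings and 1.477 servings → $6.67.
tofu + canned tuna: the both-tight solution has a negative serving — not a feasible corner.
Cheapest feasible corner: $6.59.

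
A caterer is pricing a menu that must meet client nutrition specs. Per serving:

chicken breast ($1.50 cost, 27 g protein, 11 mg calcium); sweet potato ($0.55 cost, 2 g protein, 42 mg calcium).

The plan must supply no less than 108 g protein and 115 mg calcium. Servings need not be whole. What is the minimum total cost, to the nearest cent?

The cheapest plan sits at a corner of the feasible region — with two constraints it uses at most two foods.
chicken breast only: max(108/27, 115/11) = 10.45 servings → $15.68.
sweet potato only: max(108/2, 115/42) = 54 servings → $29.70.
chicken breast + sweet potato with both tight: 3.872 servings and 1.724 servings → $6.76.
The minimum over all feasible corners is $6.76.

$6.76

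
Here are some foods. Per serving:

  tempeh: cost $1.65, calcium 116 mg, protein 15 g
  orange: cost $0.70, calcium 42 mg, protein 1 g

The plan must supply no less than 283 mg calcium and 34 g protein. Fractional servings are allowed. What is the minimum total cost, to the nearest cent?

$4.03

With two linear requirements the optimum uses one or two foods; enumerate the corners.
tempeh only: max(283/116, 34/15) = 2.44 servings → $4.03.
orange only: max(283/42, 34/1) = 34 servings → $23.80.
tempeh + orange with both tight: 2.228 servings and 0.5856 servings → $4.09.
The minimum over all feasible corners is $4.03.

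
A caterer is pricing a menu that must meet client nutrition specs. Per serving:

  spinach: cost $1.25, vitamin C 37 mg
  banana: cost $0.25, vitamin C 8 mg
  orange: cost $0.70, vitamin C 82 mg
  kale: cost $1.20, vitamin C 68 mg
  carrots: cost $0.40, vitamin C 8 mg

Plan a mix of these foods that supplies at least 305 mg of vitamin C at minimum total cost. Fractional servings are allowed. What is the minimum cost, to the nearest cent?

$2.60

Cost per mg of vitamin C: orange $0.0085, kale $0.0176, banana $0.0312, spinach $0.0338, carrots $0.0500.
With no serving limits, use only orange: 305 mg / 82 mg = 3.72 servings × $0.70 = $2.60.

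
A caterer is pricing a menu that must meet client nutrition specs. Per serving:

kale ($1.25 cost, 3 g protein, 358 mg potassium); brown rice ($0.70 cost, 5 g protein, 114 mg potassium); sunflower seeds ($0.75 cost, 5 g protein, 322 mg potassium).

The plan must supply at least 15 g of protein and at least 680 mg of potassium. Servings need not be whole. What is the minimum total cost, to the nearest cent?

$2.18

The cheapest plan sits at a corner of the feasible region — with two constraints it uses at most two foods.
kale only: max(15/3, 680/358) = 5 servings → $6.25.
brown rice only: max(15/5, 680/114) = 5.965 servings → $4.18.
sunflower seeds only: max(15/5, 680/322) = 3 servings → $2.25.
kale + brown rice with both tight: 1.167 servings and 2.3 servings → $3.07.
kale + sunflower seeds with both targets exact would need a negative amount; discard.
brown rice + sunflower seeds with both tight: 1.375 servings and 1.625 servings → $2.18.
Cheapest feasible corner: $2.18.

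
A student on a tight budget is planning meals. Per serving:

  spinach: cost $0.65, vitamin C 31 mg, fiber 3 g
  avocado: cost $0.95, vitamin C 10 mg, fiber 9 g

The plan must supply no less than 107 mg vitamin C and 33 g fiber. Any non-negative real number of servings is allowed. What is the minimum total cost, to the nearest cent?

For a min-cost LP with two ≥-constraints, a basic feasible solution has at most two positive variables.
spinach only: max(107/31, 33/3) = 11 servings → $7.15.
avocado only: max(107/10, 33/9) = 10.7 servings → $10.16.
spinach + avocado with both tight: 2.542 servings and 2.819 servings → $4.33.
The minimum over all feasible corners is $4.33.

$4.33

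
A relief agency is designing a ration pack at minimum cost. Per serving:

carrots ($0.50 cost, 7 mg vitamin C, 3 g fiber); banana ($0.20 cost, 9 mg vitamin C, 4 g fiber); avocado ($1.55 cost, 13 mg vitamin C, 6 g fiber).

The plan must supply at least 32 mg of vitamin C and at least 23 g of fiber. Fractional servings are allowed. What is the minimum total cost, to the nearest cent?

$1.15

Check every corner: each single food scaled to meet both minima, and each pair solved so both constraints bind.
carrots only: max(32/7, 23/3) = 7.667 servings → $3.83.
banana only: max(32/9, 23/4) = 5.75 servings → $1.15.
avocado only: max(32/13, 23/6) = 3.833 servings → $5.94.
carrots + banana: the both-tight solution has a negative serving — not a feasible corner.
carrots + avocado: the both-tight solution has a negative serving — not a feasible corner.
banana + avocado: the both-tight solution has a negative serving — not a feasible corner.
The minimum over all feasible corners is $1.15.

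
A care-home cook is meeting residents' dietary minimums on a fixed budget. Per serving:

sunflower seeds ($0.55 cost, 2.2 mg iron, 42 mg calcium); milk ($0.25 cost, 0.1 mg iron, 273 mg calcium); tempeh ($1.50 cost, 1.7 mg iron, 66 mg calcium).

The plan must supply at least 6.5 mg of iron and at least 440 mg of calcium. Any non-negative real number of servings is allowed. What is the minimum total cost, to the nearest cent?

$1.89

Minimising a linear cost over {iron ≥ 6.5, calcium ≥ 440, servings ≥ 0} — the optimum is at a vertex, using one or two foods.
sunflower seeds only: max(6.5/2.2, 440/42) = 10.48 servings → $5.76.
milk only: max(6.5/0.1, 440/273) = 65 servings → $16.25.
tempeh only: max(6.5/1.7, 440/66) = 6.667 servings → $10.00.
sunflower seeds + milk with both tight: 2.902 servings and 1.165 servings → $1.89.
sunflower seeds + tempeh: intersection lies outside the first quadrant.
milk + tempeh with both tight: 0.6973 servings and 3.783 servings → $5.85.
So the least-cost plan costs $1.89.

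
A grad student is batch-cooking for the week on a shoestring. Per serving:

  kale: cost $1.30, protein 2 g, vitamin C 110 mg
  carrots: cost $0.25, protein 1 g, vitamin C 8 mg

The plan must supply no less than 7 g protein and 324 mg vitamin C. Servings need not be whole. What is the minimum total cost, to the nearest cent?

$4.03

The cheapest plan sits at a corner of the feasible region — with two constraints it uses at most two foods.
kale only: max(7/2, 324/110) = 3.5 servings → $4.55.
carrots only: max(7/1, 324/8) = 40.5 servings → $10.12.
kale + carrots with both tight: 2.851 servings and 1.298 servings → $4.03.
So the least-cost plan costs $4.03.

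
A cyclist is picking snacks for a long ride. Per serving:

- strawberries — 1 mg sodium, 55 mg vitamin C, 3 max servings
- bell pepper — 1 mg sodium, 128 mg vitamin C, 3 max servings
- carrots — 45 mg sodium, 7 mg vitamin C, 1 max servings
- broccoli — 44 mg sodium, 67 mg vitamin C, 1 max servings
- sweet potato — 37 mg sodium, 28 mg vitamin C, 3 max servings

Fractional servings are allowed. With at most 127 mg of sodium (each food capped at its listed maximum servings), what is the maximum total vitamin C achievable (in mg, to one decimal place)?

Vitamin C per mg sodium: bell pepper 128, strawberries 55, broccoli 1.523, sweet potato 0.7568, carrots 0.1556.
Take 3 servings of bell pepper: uses 3 mg sodium, +384.0 mg vitamin C (running total 384.0 mg).
Take 3 servings of strawberries: uses 3 mg sodium, +165.0 mg vitamin C (running total 549.0 mg).
Take 1 serving of broccoli: uses 44 mg sodium, +67.0 mg vitamin C (running total 616.0 mg).
Take 2.081 servings of sweet potato: uses 77 mg sodium, +58.3 mg vitamin C (running total 674.3 mg).
Filling greedily by vitamin C-per-mg sodium is optimal for one linear limit, giving 674.3 mg.

674.3 mg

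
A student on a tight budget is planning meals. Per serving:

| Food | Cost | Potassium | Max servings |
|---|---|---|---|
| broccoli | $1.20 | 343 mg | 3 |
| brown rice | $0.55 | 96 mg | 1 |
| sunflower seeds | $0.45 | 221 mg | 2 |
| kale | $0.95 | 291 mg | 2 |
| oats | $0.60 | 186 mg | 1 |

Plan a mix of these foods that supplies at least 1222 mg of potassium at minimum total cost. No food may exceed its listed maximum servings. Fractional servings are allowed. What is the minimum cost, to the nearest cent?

$3.44

Cost per mg of potassium: sunflower seeds $0.0020, oats $0.0032, kale $0.0033, broccoli $0.0035, brown rice $0.0057.
Take 2 servings of sunflower seeds: +442.0 mg potassium for $0.90 (total $0.90, still need 780.0 mg).
Take 1 serving of oats: +186.0 mg potassium for $0.60 (total $1.50, still need 594.0 mg).
Take 2 servings of kale: +582.0 mg potassium for $1.90 (total $3.40, still need 12.0 mg).
Take 0.03499 servings of broccoli: +12.0 mg potassium for $0.04 (total $3.44, still need 0.0 mg).
Filling from the cheapest source first is optimal under one linear minimum: $3.44.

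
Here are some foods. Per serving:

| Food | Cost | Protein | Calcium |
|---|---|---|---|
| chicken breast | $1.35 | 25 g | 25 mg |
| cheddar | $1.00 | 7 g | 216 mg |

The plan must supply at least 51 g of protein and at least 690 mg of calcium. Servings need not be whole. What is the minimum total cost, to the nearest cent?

$4.66

Compare the cost at each extreme point of the feasible region.
chicken breast only: max(51/25, 690/25) = 27.6 servings → $37.26.
cheddar only: max(51/7, 690/216) = 7.286 servings → $7.29.
chicken breast + cheddar with both tight: 1.184 servings and 3.057 servings → $4.66.
The minimum over all feasible corners is $4.66.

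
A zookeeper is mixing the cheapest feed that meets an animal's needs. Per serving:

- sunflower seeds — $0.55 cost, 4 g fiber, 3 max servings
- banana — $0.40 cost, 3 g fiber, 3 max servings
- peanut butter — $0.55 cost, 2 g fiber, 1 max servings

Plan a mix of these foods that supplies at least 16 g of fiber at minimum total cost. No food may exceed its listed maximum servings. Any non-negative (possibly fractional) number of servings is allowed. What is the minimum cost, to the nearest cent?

Cost per g of fiber: banana $0.1333, sunflower seeds $0.1375, peanut butter $0.2750.
Take 3 servings of banana: +9.0 g fiber for $1.20 (total $1.20, still need 7.0 g).
Take 1.75 servings of sunflower seeds: +7.0 g fiber for $0.96 (total $2.16, still need 0.0 g).
Greedy by cheapest-per-g is optimal for a single linear constraint, so the minimum cost is $2.16.

$2.16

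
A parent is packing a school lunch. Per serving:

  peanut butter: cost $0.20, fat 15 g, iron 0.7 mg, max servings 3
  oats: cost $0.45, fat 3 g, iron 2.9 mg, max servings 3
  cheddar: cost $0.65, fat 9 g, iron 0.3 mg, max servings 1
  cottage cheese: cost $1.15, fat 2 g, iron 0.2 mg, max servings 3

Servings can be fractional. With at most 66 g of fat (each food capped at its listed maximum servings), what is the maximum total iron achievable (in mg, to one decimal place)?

11.6 mg

Iron per g fat: oats 0.9667, cottage cheese 0.1, peanut butter 0.04667, cheddar 0.03333.
Take 3 servings of oats: uses 9 g fat, +8.7 mg iron (running total 8.7 mg).
Take 3 servings of cottage cheese: uses 6 g fat, +0.6 mg iron (running total 9.3 mg).
Take 3 servings of peanut butter: uses 45 g fat, +2.1 mg iron (running total 11.4 mg).
Take 0.6667 servings of cheddar: uses 6 g fat, +0.2 mg iron (running total 11.6 mg).
Filling greedily by iron-per-g fat is optimal for one linear limit, giving 11.6 mg.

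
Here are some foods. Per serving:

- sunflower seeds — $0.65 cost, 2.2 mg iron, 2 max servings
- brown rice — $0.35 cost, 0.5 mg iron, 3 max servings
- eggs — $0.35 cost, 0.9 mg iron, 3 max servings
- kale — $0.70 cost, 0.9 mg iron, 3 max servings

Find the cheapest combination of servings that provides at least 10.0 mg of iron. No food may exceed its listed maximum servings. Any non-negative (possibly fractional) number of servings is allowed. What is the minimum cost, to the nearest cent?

$4.49

Cost per mg of iron: sunflower seeds $0.2955, eggs $0.3889, brown rice $0.7000, kale $0.7778.
Take 2 servings of sunflower seeds: +4.4 mg iron for $1.30 (total $1.30, still need 5.6 mg).
Take 3 servings of eggs: +2.7 mg iron for $1.05 (total $2.35, still need 2.9 mg).
Take 3 servings of brown rice: +1.5 mg iron for $1.05 (total $3.40, still need 1.4 mg).
Take 1.556 servings of kale: +1.4 mg iron for $1.09 (total $4.49, still need 0.0 mg).
Filling from the cheapest source first is optimal under one linear minimum: $4.49.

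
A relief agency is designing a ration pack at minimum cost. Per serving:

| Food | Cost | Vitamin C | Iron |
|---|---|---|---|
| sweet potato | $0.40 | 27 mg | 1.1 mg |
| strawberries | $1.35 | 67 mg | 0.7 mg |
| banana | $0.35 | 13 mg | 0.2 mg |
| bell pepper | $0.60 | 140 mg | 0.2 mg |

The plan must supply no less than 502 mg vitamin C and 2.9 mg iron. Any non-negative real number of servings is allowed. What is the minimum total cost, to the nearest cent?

$2.74

For a min-cost LP with two ≥-constraints, a basic feasible solution has at most two positive variables.
sweet potato only: max(502/27, 2.9/1.1) = 18.59 servings → $7.44.
strawberries only: max(502/67, 2.9/0.7) = 7.493 servings → $10.11.
banana only: max(502/13, 2.9/0.2) = 38.62 servings → $13.52.
bell pepper only: max(502/140, 2.9/0.2) = 14.5 servings → $8.70.
sweet potato + strawberries with both targets exact would need a negative amount; discard.
sweet potato + banana: intersection lies outside the first quadrant.
sweet potato + bell pepper with both tight: 2.057 servings and 3.189 servings → $2.74.
strawberries + banana: the both-tight solution has a negative serving — not a feasible corner.
strawberries + bell pepper with both tight: 3.612 servings and 1.857 servings → $5.99.
banana + bell pepper with both tight: 12.03 servings and 2.469 servings → $5.69.
The minimum over all feasible corners is $2.74.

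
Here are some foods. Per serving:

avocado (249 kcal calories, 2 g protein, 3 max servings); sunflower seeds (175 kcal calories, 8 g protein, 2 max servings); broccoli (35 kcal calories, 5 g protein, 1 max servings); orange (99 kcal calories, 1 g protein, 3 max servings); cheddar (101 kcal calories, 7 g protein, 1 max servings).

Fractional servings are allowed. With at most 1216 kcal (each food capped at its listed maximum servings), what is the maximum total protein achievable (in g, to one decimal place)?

Protein per kcal: broccoli 0.1429, cheddar 0.06931, sunflower seeds 0.04571, orange 0.0101, avocado 0.008032.
Take 1 serving of broccoli: uses 35 kcal, +5.0 g protein (running total 5.0 g).
Take 1 serving of cheddar: uses 101 kcal, +7.0 g protein (running total 12.0 g).
Take 2 servings of sunflower seeds: uses 350 kcal, +16.0 g protein (running total 28.0 g).
Take 3 servings of orange: uses 297 kcal, +3.0 g protein (running total 31.0 g).
Take 1.739 servings of avocado: uses 433 kcal, +3.5 g protein (running total 34.5 g).
Filling greedily by protein-per-kcal is optimal for one linear limit, giving 34.5 g.

34.5 g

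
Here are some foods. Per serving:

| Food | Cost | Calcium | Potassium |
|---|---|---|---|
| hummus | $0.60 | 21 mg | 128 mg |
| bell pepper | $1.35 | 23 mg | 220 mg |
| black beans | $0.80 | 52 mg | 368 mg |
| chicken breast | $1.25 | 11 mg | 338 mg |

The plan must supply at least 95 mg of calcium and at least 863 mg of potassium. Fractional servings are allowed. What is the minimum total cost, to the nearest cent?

$1.88

Compare the cost at each extreme point of the feasible region.
hummus only: max(95/21, 863/128) = 6.742 servings → $4.05.
bell pepper only: max(95/23, 863/220) = 4.13 servings → $5.58.
black beans only: max(95/52, 863/368) = 2.345 servings → $1.88.
chicken breast only: max(95/11, 863/338) = 8.636 servings → $10.80.
hummus + bell pepper with both tight: 0.6271 servings and 3.558 servings → $5.18.
hummus + black beans with both targets exact would need a negative amount; discard.
hummus + chicken breast with both tight: 3.975 servings and 1.048 servings → $3.69.
bell pepper + black beans with both tight: 3.332 servings and 0.3532 servings → $4.78.
bell pepper + chicken breast: intersection lies outside the first quadrant.
black beans + chicken breast with both tight: 1.672 servings and 0.733 servings → $2.25.
The minimum over all feasible corners is $1.88.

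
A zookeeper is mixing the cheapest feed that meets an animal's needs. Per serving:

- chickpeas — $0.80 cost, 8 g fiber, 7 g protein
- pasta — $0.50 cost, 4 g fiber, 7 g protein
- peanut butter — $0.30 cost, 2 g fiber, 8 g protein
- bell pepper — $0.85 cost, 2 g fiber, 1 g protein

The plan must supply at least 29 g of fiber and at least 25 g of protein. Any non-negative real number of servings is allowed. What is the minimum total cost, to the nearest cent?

Check every corner: each single food scaled to meet both minima, and each pair solved so both constraints bind.
chickpeas only: max(29/8, 25/7) = 3.625 servings → $2.90.
pasta only: max(29/4, 25/7) = 7.25 servings → $3.62.
peanut butter only: max(29/2, 25/8) = 14.5 servings → $4.35.
bell pepper only: max(29/2, 25/1) = 25 servings → $21.25.
chickpeas + pasta with both targets exact would need a negative amount; discard.
chickpeas + peanut butter: intersection lies outside the first quadrant.
chickpeas + bell pepper with both tight: 3.5 servings and 0.5 servings → $3.23.
pasta + peanut butter with both targets exact would need a negative amount; discard.
pasta + bell pepper with both tight: 2.1 servings and 10.3 servings → $9.80.
peanut butter + bell pepper with both tight: 1.5 servings and 13 servings → $11.50.
So the least-cost plan costs $2.90.

$2.90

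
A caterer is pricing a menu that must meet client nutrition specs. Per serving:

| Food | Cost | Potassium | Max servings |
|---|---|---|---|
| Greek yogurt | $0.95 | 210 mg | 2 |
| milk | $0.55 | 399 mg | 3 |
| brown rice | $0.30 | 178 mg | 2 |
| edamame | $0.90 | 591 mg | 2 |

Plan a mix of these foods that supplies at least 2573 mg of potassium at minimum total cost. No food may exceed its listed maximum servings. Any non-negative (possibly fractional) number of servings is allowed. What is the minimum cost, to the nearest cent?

Cost per mg of potassium: milk $0.0014, edamame $0.0015, brown rice $0.0017, Greek yogurt $0.0045.
Take 3 servings of milk: +1197.0 mg potassium for $1.65 (total $1.65, still need 1376.0 mg).
Take 2 servings of edamame: +1182.0 mg potassium for $1.80 (total $3.45, still need 194.0 mg).
Take 1.09 servings of brown rice: +194.0 mg potassium for $0.33 (total $3.78, still need 0.0 mg).
Greedy by cheapest-per-mg is optimal for a single linear constraint, so the minimum cost is $3.78.

$3.78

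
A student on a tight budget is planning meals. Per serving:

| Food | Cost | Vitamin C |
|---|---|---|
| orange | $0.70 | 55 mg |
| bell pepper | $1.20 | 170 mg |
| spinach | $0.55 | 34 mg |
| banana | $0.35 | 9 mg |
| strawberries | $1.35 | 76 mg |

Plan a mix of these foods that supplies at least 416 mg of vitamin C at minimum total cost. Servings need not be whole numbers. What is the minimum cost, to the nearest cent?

Cost per mg of vitamin C: bell pepper $0.0071, orange $0.0127, spinach $0.0162, strawberries $0.0178, banana $0.0389.
With no serving limits, use only bell pepper: 416 mg / 170 mg = 2.447 servings × $1.20 = $2.94.

$2.94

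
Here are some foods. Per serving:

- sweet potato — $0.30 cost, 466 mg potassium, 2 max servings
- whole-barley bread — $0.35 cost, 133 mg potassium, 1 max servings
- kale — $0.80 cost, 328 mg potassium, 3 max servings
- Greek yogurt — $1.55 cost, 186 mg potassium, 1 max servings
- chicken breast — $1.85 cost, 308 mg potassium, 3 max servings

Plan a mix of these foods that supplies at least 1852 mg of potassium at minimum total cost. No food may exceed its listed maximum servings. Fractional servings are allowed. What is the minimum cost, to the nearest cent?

Cost per mg of potassium: sweet potato $0.0006, kale $0.0024, whole-barley bread $0.0026, chicken breast $0.0060, Greek yogurt $0.0083.
Take 2 servings of sweet potato: +932.0 mg potassium for $0.60 (total $0.60, still need 920.0 mg).
Take 2.805 servings of kale: +920.0 mg potassium for $2.24 (total $2.84, still need 0.0 mg).
Filling from the cheapest source first is optimal under one linear minimum: $2.84.

$2.84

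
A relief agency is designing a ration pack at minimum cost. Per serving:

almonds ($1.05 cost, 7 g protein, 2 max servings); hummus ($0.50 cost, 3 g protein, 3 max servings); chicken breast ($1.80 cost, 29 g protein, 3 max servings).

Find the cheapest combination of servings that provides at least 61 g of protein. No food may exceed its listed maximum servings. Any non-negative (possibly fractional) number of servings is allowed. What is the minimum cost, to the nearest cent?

Cost per g of protein: chicken breast $0.0621, almonds $0.1500, hummus $0.1667.
Take 2.103 servings of chicken breast: +61.0 g protein for $3.79 (total $3.79, still need 0.0 g).
Filling from the cheapest source first is optimal under one linear minimum: $3.79.

$3.79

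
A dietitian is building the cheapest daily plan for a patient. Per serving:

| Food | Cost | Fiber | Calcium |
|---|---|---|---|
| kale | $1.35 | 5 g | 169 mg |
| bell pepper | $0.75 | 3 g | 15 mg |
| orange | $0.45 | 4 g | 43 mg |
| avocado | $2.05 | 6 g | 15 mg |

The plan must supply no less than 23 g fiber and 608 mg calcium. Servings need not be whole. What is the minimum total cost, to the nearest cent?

For a min-cost LP with two ≥-constraints, a basic feasible solution has at most two positive variables.
kale only: max(23/5, 608/169) = 4.6 servings → $6.21.
bell pepper only: max(23/3, 608/15) = 40.53 servings → $30.40.
orange only: max(23/4, 608/43) = 14.14 servings → $6.36.
avocado only: max(23/6, 608/15) = 40.53 servings → $83.09.
kale + bell pepper with both tight: 3.424 servings and 1.961 servings → $6.09.
kale + orange with both tight: 3.13 servings and 1.837 servings → $5.05.
kale + avocado with both tight: 3.518 servings and 0.902 servings → $6.60.
bell pepper + orange: the both-tight solution has a negative serving — not a feasible corner.
bell pepper + avocado: the both-tight solution has a negative serving — not a feasible corner.
orange + avocado with both targets exact would need a negative amount; discard.
Cheapest feasible corner: $5.05.

$5.05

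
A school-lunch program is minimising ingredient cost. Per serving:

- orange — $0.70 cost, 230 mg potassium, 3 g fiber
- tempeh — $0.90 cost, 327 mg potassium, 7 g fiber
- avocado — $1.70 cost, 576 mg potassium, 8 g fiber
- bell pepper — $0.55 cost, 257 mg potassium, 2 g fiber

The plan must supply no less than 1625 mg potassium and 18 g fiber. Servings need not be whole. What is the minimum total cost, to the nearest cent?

$3.72

Compare the cost at each extreme point of the feasible region.
orange only: max(1625/230, 18/3) = 7.065 servings → $4.95.
tempeh only: max(1625/327, 18/7) = 4.969 servings → $4.47.
avocado only: max(1625/576, 18/8) = 2.821 servings → $4.80.
bell pepper only: max(1625/257, 18/2) = 9 servings → $4.95.
orange + tempeh: the both-tight solution has a negative serving — not a feasible corner.
orange + avocado: the both-tight solution has a negative serving — not a feasible corner.
orange + bell pepper with both tight: 4.424 servings and 2.363 servings → $4.40.
tempeh + avocado with both targets exact would need a negative amount; discard.
tempeh + bell pepper with both tight: 1.202 servings and 4.794 servings → $3.72.
avocado + bell pepper with both tight: 1.522 servings and 2.912 servings → $4.19.
Cheapest feasible corner: $3.72.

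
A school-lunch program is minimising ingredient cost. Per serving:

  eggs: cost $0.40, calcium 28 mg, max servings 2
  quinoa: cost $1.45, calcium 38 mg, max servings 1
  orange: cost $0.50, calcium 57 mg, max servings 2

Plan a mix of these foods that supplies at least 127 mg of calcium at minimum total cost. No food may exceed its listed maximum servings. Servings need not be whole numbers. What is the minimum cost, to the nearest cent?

$1.19

Cost per mg of calcium: orange $0.0088, eggs $0.0143, quinoa $0.0382.
Take 2 servings of orange: +114.0 mg calcium for $1.00 (total $1.00, still need 13.0 mg).
Take 0.4643 servings of eggs: +13.0 mg calcium for $0.19 (total $1.19, still need 0.0 mg).
Greedy by cheapest-per-mg is optimal for a single linear constraint, so the minimum cost is $1.19.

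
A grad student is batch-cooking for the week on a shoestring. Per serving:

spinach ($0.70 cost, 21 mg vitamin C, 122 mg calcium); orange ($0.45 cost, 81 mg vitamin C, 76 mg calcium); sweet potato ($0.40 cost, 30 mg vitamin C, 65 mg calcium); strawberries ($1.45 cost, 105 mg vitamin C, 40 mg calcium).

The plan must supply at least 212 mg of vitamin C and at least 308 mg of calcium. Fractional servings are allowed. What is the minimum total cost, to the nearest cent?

$1.80

Two binding constraints pin down two serving amounts, so the optimal mix uses at most two foods. The candidates are each food alone (scaled to the tighter of vitamin C/calcium) and each pair with both constraints tight.
spinach only: max(212/21, 308/122) = 10.1 servings → $7.07.
orange only: max(212/81, 308/76) = 4.053 servings → $1.82.
sweet potato only: max(212/30, 308/65) = 7.067 servings → $2.83.
strawberries only: max(212/105, 308/40) = 7.7 servings → $11.16.
spinach + orange with both tight: 1.066 servings and 2.341 servings → $1.80.
spinach + sweet potato with both targets exact would need a negative amount; discard.
spinach + strawberries with both tight: 1.993 servings and 1.62 servings → $3.74.
orange + sweet potato with both tight: 1.521 servings and 2.96 servings → $1.87.
orange + strawberries with both targets exact would need a negative amount; discard.
sweet potato + strawberries with both tight: 4.242 servings and 0.8071 servings → $2.87.
Cheapest feasible corner: $1.80.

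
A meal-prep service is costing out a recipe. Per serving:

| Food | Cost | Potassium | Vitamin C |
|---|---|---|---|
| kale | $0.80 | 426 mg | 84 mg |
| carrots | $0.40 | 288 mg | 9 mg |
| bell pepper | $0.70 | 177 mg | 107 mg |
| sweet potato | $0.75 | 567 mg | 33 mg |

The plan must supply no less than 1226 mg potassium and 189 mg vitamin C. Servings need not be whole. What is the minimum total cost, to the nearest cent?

$2.09

kale only: max(1226/426, 189/84) = 2.878 servings → $2.30.
carrots only: max(1226/288, 189/9) = 21 servings → $8.40.
bell pepper only: max(1226/177, 189/107) = 6.927 servings → $4.85.
sweet potato only: max(1226/567, 189/33) = 5.727 servings → $4.30.
kale + carrots with both tight: 2.132 servings and 1.104 servings → $2.15.
kale + bell pepper: intersection lies outside the first quadrant.
kale + sweet potato with both tight: 1.987 servings and 0.6693 servings → $2.09.
carrots + bell pepper with both tight: 3.344 servings and 1.485 servings → $2.38.
carrots + sweet potato with both targets exact would need a negative amount; discard.
bell pepper + sweet potato with both tight: 1.217 servings and 1.782 servings → $2.19.
So the least-cost plan costs $2.09.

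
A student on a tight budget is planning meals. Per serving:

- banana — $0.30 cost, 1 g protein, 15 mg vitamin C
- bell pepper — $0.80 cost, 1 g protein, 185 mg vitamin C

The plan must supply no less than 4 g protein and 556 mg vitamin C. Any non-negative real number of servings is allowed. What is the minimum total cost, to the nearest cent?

Compare the cost at each extreme point of the feasible region.
banana only: max(4/1, 556/15) = 37.07 servings → $11.12.
bell pepper only: max(4/1, 556/185) = 4 servings → $3.20.
banana + bell pepper with both tight: 1.082 servings and 2.918 servings → $2.66.
So the least-cost plan costs $2.66.

$2.66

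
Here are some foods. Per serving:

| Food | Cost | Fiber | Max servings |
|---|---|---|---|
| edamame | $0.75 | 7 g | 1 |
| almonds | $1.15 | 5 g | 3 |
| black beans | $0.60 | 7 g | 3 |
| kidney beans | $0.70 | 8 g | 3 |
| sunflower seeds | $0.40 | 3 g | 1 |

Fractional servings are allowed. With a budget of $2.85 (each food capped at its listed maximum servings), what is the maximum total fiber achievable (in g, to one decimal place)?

33.0 g

Fiber per dollar: black beans 11.67, kidney beans 11.43, edamame 9.333, sunflower seeds 7.5, almonds 4.348.
Take 3 servings of black beans: spends $1.80, +21.0 g fiber (running total 21.0 g).
Take 1.5 servings of kidney beans: spends $1.05, +12.0 g fiber (running total 33.0 g).
Greedy by best ratio exhausts the cost allowance optimally: 33.0 g.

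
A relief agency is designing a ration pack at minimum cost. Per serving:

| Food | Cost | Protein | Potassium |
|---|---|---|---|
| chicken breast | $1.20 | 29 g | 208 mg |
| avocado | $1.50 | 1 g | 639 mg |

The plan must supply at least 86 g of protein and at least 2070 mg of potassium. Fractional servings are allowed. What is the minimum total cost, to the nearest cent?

$6.91

Check every corner: each single food scaled to meet both minima, and each pair solved so both constraints bind.
chicken breast only: max(86/29, 2070/208) = 9.952 servings → $11.94.
avocado only: max(86/1, 2070/639) = 86 servings → $129.00.
chicken breast + avocado with both tight: 2.886 servings and 2.3 servings → $6.91.
So the least-cost plan costs $6.91.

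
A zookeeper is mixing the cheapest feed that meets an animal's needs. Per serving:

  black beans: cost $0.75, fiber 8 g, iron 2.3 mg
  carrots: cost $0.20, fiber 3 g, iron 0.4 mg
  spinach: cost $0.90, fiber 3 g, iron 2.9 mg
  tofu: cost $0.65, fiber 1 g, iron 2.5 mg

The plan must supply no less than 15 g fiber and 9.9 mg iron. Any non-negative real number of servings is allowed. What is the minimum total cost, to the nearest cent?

$2.81

Two binding constraints pin down two serving amounts, so the optimal mix uses at most two foods. The candidates are each food alone (scaled to the tighter of fiber/iron) and each pair with both constraints tight.
black beans only: max(15/8, 9.9/2.3) = 4.304 servings → $3.23.
carrots only: max(15/3, 9.9/0.4) = 24.75 servings → $4.95.
spinach only: max(15/3, 9.9/2.9) = 5 servings → $4.50.
tofu only: max(15/1, 9.9/2.5) = 15 servings → $9.75.
black beans + carrots with both targets exact would need a negative amount; discard.
black beans + spinach with both tight: 0.8466 servings and 2.742 servings → $3.10.
black beans + tofu with both tight: 1.559 servings and 2.525 servings → $2.81.
carrots + spinach with both tight: 1.84 servings and 3.16 servings → $3.21.
carrots + tofu with both tight: 3.887 servings and 3.338 servings → $2.95.
spinach + tofu with both targets exact would need a negative amount; discard.
So the least-cost plan costs $2.81.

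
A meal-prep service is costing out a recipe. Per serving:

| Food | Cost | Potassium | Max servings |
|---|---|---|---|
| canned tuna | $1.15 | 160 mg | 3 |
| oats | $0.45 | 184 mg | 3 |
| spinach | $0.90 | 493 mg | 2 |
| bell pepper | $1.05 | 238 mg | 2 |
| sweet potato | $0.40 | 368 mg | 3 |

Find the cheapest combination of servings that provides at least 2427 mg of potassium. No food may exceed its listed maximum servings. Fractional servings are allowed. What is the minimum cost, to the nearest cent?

$3.82

Cost per mg of potassium: sweet potato $0.0011, spinach $0.0018, oats $0.0024, bell pepper $0.0044, canned tuna $0.0072.
Take 3 servings of sweet potato: +1104.0 mg potassium for $1.20 (total $1.20, still need 1323.0 mg).
Take 2 servings of spinach: +986.0 mg potassium for $1.80 (total $3.00, still need 337.0 mg).
Take 1.832 servings of oats: +337.0 mg potassium for $0.82 (total $3.82, still need 0.0 mg).
Greedy by cheapest-per-mg is optimal for a single linear constraint, so the minimum cost is $3.82.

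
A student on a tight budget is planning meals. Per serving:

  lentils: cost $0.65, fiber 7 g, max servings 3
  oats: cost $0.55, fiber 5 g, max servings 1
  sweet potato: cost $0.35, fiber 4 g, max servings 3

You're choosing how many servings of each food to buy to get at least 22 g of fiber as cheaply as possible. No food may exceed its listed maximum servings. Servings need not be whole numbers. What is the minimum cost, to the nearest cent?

$1.98

Cost per g of fiber: sweet potato $0.0875, lentils $0.0929, oats $0.1100.
Take 3 servings of sweet potato: +12.0 g fiber for $1.05 (total $1.05, still need 10.0 g).
Take 1.429 servings of lentils: +10.0 g fiber for $0.93 (total $1.98, still need 0.0 g).
Greedy by cheapest-per-g is optimal for a single linear constraint, so the minimum cost is $1.98.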